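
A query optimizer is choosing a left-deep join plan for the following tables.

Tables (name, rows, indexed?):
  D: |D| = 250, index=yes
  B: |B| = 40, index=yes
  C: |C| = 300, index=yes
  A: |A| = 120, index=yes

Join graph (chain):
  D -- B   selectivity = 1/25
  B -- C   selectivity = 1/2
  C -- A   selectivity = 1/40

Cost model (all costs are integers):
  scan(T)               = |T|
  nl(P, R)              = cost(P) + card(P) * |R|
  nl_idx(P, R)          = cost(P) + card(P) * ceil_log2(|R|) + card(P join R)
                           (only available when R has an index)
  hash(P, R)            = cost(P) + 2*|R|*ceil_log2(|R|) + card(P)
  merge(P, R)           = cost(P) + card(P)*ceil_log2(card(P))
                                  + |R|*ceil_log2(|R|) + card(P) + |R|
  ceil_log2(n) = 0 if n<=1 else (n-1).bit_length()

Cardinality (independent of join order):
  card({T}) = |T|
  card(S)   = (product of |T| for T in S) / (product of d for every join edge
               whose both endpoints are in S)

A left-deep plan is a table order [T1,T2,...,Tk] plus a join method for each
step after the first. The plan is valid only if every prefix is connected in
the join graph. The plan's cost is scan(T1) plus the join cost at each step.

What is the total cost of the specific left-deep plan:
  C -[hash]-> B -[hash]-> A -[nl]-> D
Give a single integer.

step 1: scan C: cost=300, card=300
step 2: join B via hash
    card(P join B) = 300*40/(2) = 6000
    cost = 300 + 2*40*6 + 300 = 1080
step 3: join A via hash
    card(P join A) = 6000*120/(40) = 18000
    cost = 1080 + 2*120*7 + 6000 = 8760
step 4: join D via nl
    card(P join D) = 18000*250/(25) = 180000
    cost = 8760 + 18000*250 = 4508760

4508760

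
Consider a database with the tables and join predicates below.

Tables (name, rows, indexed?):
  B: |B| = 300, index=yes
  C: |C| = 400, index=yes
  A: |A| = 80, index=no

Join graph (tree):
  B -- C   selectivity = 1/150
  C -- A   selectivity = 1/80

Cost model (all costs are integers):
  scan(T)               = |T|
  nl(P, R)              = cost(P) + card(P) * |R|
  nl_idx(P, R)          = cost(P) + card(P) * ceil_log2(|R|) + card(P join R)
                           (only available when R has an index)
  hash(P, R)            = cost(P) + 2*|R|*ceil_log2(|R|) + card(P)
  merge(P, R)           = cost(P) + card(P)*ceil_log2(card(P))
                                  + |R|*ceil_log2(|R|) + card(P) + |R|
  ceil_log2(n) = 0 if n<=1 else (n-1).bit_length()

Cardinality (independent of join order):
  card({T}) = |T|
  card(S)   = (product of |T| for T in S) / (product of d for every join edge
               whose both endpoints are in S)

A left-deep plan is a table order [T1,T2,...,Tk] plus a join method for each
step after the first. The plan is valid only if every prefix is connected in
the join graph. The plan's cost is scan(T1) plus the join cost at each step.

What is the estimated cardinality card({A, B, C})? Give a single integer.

800

Tables in S: A(80), B(300), C(400)
Edges inside S: B-C(d=150), C-A(d=80)
numerator = 80 * 300 * 400 = 9600000
denominator = 150 * 80 = 12000
card(S) = 9600000 / 12000 = 800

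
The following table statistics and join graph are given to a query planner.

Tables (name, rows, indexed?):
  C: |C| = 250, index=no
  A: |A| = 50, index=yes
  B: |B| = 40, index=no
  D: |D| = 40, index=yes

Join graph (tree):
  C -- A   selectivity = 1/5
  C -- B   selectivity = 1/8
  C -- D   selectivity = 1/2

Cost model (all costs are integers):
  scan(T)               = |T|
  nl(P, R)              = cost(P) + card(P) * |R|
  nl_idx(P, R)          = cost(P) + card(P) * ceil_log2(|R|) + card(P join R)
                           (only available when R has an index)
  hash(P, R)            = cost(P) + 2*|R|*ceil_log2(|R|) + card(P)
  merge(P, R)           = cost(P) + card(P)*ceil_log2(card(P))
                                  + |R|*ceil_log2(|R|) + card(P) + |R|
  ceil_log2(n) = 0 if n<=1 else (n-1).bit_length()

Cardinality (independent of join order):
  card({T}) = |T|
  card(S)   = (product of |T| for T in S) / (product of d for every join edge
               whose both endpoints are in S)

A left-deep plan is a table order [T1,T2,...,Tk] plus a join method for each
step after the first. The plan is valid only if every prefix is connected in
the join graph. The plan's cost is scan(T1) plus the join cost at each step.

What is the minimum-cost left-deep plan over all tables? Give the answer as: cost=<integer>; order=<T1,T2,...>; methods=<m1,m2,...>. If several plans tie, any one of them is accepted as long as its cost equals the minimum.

cost=15810; order=C,B,A,D; methods=hash,hash,hash

Selinger DP (subsets sized 1..n):
  {C}: scan cost=250, card=250
  {A}: scan cost=50, card=50
  {B}: scan cost=40, card=40
  {D}: scan cost=40, card=40
  {AC}: card=2500; try (A,hash)→1100, (C,merge)→2650, (A,merge)→2850, (C,hash)→4100, (A,nl_idx)→4250, (C,nl)→12550 …(+1); best=1100 via (A,hash)
  {BC}: card=1250; try (B,hash)→980, (C,merge)→2570, (B,merge)→2780, (C,hash)→4080, (C,nl)→10040, (B,nl)→10250; best=980 via (B,hash)
  {CD}: card=5000; try (D,hash)→980, (C,merge)→2570, (D,merge)→2780, (C,hash)→4080, (D,nl_idx)→6750, (C,nl)→10040 …(+1); best=980 via (D,hash)
  {ABC}: card=12500; try (A,hash)→2830, (B,hash)→4080, (A,merge)→16330, (A,nl_idx)→20980, (B,merge)→33880, (A,nl)→63480 …(+1); best=2830 via (A,hash)
  {ACD}: card=50000; try (D,hash)→4080, (A,hash)→6580, (D,merge)→33880, (D,nl_idx)→66100, (A,merge)→71330, (A,nl_idx)→80980 …(+2); best=4080 via (D,hash)
  {BCD}: card=25000; try (D,hash)→2710, (B,hash)→6460, (D,merge)→16260, (D,nl_idx)→33480, (D,nl)→50980, (B,merge)→71260 …(+1); best=2710 via (D,hash)
  {ABCD}: card=250000; try (D,hash)→15810, (A,hash)→28310, (B,hash)→54560, (D,merge)→190610, (D,nl_idx)→327830, (A,nl_idx)→402710 …(+5); best=15810 via (D,hash)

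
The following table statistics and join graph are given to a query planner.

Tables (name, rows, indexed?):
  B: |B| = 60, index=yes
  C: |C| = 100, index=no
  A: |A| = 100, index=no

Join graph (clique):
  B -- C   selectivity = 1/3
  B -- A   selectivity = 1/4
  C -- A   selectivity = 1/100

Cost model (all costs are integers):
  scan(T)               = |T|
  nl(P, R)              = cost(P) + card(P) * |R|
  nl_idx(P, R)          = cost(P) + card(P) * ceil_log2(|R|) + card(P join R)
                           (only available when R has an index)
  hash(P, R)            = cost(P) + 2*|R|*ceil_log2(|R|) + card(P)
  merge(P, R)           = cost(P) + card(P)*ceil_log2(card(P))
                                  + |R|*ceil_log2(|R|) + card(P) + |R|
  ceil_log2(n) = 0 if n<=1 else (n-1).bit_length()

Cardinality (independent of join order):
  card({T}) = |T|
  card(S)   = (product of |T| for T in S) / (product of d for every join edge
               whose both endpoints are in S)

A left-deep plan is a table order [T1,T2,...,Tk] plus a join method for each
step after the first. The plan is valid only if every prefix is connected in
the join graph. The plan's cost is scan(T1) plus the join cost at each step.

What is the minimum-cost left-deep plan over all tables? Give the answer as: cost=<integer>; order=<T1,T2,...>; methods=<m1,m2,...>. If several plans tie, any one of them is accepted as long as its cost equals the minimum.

Selinger DP (subsets sized 1..n):
  {B}: scan cost=60, card=60
  {C}: scan cost=100, card=100
  {A}: scan cost=100, card=100
  {BC}: card=2000; try (B,hash)→920, (C,merge)→1280, (B,merge)→1320, (C,hash)→1520, (B,nl_idx)→2700, (C,nl)→6060 …(+1); best=920 via (B,hash)
  {AB}: card=1500; try (B,hash)→920, (A,merge)→1280, (B,merge)→1320, (A,hash)→1520, (B,nl_idx)→2200, (A,nl)→6060 …(+1); best=920 via (B,hash)
  {AC}: card=100; try (C,hash)→1600, (A,hash)→1600, (C,merge)→1700, (A,merge)→1700, (C,nl)→10100, (A,nl)→10100; best=1600 via (C,hash)
  {ABC}: card=500; try (B,hash)→2420, (B,nl_idx)→2700, (B,merge)→2820, (C,hash)→3820, (A,hash)→4320, (B,nl)→7600 …(+4); best=2420 via (B,hash)

cost=2420; order=A,C,B; methods=hash,hash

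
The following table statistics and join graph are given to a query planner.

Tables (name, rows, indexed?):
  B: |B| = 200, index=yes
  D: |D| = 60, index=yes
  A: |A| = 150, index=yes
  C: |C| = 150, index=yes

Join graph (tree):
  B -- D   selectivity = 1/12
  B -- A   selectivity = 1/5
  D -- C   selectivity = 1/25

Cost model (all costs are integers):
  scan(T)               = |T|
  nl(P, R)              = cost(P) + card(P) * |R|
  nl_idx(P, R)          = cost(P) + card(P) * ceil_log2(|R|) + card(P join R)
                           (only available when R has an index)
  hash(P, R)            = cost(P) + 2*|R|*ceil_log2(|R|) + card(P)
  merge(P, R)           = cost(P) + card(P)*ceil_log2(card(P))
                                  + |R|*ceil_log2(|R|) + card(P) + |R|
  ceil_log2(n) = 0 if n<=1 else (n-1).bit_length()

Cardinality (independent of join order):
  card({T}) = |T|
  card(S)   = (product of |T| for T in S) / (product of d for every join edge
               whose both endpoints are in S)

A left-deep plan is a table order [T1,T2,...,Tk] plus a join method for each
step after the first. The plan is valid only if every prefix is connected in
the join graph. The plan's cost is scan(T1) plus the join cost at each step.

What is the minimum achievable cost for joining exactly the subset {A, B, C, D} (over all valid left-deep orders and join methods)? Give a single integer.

Selinger DP over subsets of {A,B,C,D}:
  {B}: scan cost=200, card=200
  {D}: scan cost=60, card=60
  {A}: scan cost=150, card=150
  {C}: scan cost=150, card=150
  {BD}: card=1000; try (D,hash)→1120, (B,nl_idx)→1540, (B,merge)→2280, (D,nl_idx)→2400, (D,merge)→2420, (B,hash)→3320 …(+2); best=1120 via (D,hash)
  {AB}: card=6000; try (A,hash)→2800, (B,merge)→3300, (A,merge)→3350, (B,hash)→3500, (B,nl_idx)→7350, (A,nl_idx)→7800 …(+2); best=2800 via (A,hash)
  {CD}: card=360; try (C,nl_idx)→900, (D,hash)→1020, (D,nl_idx)→1410, (C,merge)→1830, (D,merge)→1920, (C,hash)→2520 …(+2); best=900 via (C,nl_idx)
  {ABD}: card=30000; try (A,hash)→4520, (D,hash)→9520, (A,merge)→13470, (A,nl_idx)→39120, (D,nl_idx)→68800, (D,merge)→87220 …(+2); best=4520 via (A,hash)
  {BCD}: card=6000; try (B,hash)→4460, (C,hash)→4520, (B,merge)→6300, (B,nl_idx)→9780, (C,merge)→13470, (C,nl_idx)→15120 …(+2); best=4460 via (B,hash)
  {ABCD}: card=180000; try (A,hash)→12860, (C,hash)→36920, (A,merge)→89810, (A,nl_idx)→232460, (C,nl_idx)→424520, (C,merge)→485870 …(+2); best=12860 via (A,hash)

12860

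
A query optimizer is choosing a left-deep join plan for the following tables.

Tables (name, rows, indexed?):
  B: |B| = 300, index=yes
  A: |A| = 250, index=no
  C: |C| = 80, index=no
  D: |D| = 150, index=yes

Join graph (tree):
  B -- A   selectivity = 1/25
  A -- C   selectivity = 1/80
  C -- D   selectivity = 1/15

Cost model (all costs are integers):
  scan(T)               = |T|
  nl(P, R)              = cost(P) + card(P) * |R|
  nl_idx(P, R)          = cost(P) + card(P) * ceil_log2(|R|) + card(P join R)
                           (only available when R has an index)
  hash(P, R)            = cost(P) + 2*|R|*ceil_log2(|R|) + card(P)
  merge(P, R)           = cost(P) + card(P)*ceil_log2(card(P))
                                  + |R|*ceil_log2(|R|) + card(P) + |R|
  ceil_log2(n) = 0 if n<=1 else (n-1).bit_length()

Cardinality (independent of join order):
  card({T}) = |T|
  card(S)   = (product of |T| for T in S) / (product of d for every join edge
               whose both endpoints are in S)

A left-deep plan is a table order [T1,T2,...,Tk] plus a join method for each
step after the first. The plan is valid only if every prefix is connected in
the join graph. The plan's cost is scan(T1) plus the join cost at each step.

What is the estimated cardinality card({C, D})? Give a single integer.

Tables in S: C(80), D(150)
Edges inside S: C-D(d=15)
numerator = 80 * 150 = 12000
denominator = 15 = 15
card(S) = 12000 / 15 = 800

800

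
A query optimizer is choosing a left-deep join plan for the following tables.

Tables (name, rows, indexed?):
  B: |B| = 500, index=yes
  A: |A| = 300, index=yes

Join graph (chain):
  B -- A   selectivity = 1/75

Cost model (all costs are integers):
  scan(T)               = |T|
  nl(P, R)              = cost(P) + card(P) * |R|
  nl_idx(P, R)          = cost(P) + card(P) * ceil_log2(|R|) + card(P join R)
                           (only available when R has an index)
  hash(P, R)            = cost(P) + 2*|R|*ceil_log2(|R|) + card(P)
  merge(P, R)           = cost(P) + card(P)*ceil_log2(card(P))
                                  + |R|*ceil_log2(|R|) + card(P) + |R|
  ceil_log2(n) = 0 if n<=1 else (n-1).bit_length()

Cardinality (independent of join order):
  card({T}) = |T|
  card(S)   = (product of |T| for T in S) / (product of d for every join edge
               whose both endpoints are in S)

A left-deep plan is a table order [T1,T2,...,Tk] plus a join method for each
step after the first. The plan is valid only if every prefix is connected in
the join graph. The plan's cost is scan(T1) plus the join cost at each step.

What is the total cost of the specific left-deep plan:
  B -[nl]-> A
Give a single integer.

150500

step 1: scan B: cost=500, card=500
step 2: join A via nl
    card(P join A) = 500*300/(75) = 2000
    cost = 500 + 500*300 = 150500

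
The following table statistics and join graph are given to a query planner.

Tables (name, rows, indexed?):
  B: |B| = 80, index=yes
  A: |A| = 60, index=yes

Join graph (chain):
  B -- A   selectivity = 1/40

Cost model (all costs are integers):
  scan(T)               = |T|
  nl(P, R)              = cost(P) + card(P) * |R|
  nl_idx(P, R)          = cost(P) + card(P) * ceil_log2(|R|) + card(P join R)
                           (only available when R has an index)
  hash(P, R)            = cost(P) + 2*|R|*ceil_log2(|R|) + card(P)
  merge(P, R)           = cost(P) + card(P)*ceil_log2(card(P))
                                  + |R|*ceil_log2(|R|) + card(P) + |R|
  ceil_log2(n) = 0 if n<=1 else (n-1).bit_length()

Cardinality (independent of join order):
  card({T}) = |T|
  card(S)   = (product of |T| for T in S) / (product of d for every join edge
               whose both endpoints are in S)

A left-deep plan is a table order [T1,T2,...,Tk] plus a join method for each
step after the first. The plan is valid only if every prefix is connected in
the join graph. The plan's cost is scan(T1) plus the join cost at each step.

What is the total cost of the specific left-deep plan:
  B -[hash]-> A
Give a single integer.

880

step 1: scan B: cost=80, card=80
step 2: join A via hash
    card(P join A) = 80*60/(40) = 120
    cost = 80 + 2*60*6 + 80 = 880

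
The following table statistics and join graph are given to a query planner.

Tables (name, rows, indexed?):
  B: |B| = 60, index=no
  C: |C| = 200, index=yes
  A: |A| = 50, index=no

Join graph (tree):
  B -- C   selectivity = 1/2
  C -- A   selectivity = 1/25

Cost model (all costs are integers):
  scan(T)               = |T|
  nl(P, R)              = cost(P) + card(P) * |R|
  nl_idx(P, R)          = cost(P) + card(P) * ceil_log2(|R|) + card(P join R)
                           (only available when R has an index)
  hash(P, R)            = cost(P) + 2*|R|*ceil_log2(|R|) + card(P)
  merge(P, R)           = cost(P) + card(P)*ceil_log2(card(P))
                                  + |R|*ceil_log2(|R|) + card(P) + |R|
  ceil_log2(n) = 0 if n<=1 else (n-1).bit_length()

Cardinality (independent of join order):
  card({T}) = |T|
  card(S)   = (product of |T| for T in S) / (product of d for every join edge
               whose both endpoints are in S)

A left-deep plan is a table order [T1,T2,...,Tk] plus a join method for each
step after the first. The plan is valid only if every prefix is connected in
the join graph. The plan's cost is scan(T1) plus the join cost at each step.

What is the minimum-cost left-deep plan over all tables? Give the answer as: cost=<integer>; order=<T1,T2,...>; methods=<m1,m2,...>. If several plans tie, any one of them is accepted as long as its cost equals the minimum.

Selinger DP (subsets sized 1..n):
  {B}: scan cost=60, card=60
  {C}: scan cost=200, card=200
  {A}: scan cost=50, card=50
  {BC}: card=6000; try (B,hash)→1120, (C,merge)→2280, (B,merge)→2420, (C,hash)→3320, (C,nl_idx)→6540, (C,nl)→12060 …(+1); best=1120 via (B,hash)
  {AC}: card=400; try (C,nl_idx)→850, (A,hash)→1000, (C,merge)→2200, (A,merge)→2350, (C,hash)→3300, (C,nl)→10050 …(+1); best=850 via (C,nl_idx)
  {ABC}: card=12000; try (B,hash)→1970, (B,merge)→5270, (A,hash)→7720, (B,nl)→24850, (A,merge)→85470, (A,nl)→301120; best=1970 via (B,hash)

cost=1970; order=A,C,B; methods=nl_idx,hash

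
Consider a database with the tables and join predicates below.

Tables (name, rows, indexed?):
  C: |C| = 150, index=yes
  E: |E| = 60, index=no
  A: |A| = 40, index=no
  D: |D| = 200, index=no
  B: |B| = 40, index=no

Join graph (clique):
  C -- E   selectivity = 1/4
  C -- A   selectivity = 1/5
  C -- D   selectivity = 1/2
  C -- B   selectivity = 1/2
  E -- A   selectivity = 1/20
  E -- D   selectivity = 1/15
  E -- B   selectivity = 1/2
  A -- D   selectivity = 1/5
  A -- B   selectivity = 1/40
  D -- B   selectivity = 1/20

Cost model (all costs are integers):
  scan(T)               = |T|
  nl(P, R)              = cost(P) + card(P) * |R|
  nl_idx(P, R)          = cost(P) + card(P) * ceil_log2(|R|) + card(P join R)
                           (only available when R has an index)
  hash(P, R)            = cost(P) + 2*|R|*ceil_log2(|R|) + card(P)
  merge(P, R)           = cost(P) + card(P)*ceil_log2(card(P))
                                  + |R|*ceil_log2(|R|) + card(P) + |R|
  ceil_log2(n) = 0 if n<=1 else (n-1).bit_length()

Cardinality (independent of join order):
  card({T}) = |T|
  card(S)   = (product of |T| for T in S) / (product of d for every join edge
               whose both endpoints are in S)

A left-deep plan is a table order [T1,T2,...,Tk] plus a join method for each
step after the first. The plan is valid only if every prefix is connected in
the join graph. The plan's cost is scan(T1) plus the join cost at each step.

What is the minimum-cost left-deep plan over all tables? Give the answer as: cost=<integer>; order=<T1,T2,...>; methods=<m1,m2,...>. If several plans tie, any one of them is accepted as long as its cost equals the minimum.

cost=2639; order=D,B,A,E,C; methods=hash,hash,hash,nl_idx

Selinger DP (subsets sized 1..n):
  {C}: scan cost=150, card=150
  {E}: scan cost=60, card=60
  {A}: scan cost=40, card=40
  {D}: scan cost=200, card=200
  {B}: scan cost=40, card=40
  {CE}: card=2250; try (E,hash)→1020, (C,merge)→1830, (E,merge)→1920, (C,hash)→2520, (C,nl_idx)→2790, (C,nl)→9060 …(+1); best=1020 via (E,hash)
  {AC}: card=1200; try (A,hash)→780, (C,nl_idx)→1560, (C,merge)→1670, (A,merge)→1780, (C,hash)→2480, (C,nl)→6040 …(+1); best=780 via (A,hash)
  {CD}: card=15000; try (C,hash)→2800, (D,merge)→3300, (C,merge)→3350, (D,hash)→3500, (C,nl_idx)→16800, (D,nl)→30150 …(+1); best=2800 via (C,hash)
  {BC}: card=3000; try (B,hash)→780, (C,merge)→1670, (B,merge)→1780, (C,hash)→2480, (C,nl_idx)→3360, (C,nl)→6040 …(+1); best=780 via (B,hash)
  {AE}: card=120; try (A,hash)→600, (E,merge)→740, (A,merge)→760, (E,hash)→800, (E,nl)→2440, (A,nl)→2460; best=600 via (A,hash)
  {DE}: card=800; try (E,hash)→1120, (D,merge)→2280, (E,merge)→2420, (D,hash)→3320, (D,nl)→12060, (E,nl)→12200; best=1120 via (E,hash)
  {BE}: card=1200; try (B,hash)→600, (E,merge)→740, (B,merge)→760, (E,hash)→800, (E,nl)→2440, (B,nl)→2460; best=600 via (B,hash)
  {AD}: card=1600; try (A,hash)→880, (D,merge)→2120, (A,merge)→2280, (D,hash)→3280, (D,nl)→8040, (A,nl)→8200; best=880 via (A,hash)
  {AB}: card=40; try (B,hash)→560, (A,hash)→560, (B,merge)→600, (A,merge)→600, (B,nl)→1640, (A,nl)→1640; best=560 via (B,hash)
  {BD}: card=400; try (B,hash)→880, (D,merge)→2120, (B,merge)→2280, (D,hash)→3280, (D,nl)→8040, (B,nl)→8200; best=880 via (B,hash)
  {ACE}: card=900; try (C,nl_idx)→2460, (E,hash)→2700, (C,merge)→2910, (C,hash)→3120, (A,hash)→3750, (E,merge)→15600 …(+4); best=2460 via (C,nl_idx)
  {CDE}: card=15000; try (C,hash)→4320, (D,hash)→6470, (C,merge)→11270, (E,hash)→18520, (C,nl_idx)→22520, (D,merge)→32070 …(+4); best=4320 via (C,hash)
  {BCE}: card=22500; try (B,hash)→3750, (C,hash)→4200, (E,hash)→4500, (C,merge)→16350, (B,merge)→30550, (C,nl_idx)→32700 …(+4); best=3750 via (B,hash)
  {ACD}: card=24000; try (C,hash)→4880, (D,hash)→5180, (D,merge)→16980, (A,hash)→18280, (C,merge)→21430, (C,nl_idx)→37680 …(+4); best=4880 via (C,hash)
  {ABC}: card=600; try (C,nl_idx)→1480, (C,merge)→2190, (B,hash)→2460, (C,hash)→3000, (A,hash)→4260, (C,nl)→6560 …(+4); best=1480 via (C,nl_idx)
  {BCD}: card=15000; try (C,hash)→3680, (C,merge)→6230, (D,hash)→6980, (B,hash)→18280, (C,nl_idx)→19080, (D,merge)→41580 …(+4); best=3680 via (C,hash)
  {ADE}: card=320; try (A,hash)→2400, (E,hash)→3200, (D,merge)→3360, (D,hash)→3920, (A,merge)→10200, (E,merge)→20500 …(+3); best=2400 via (A,hash)
  {ABE}: card=60; try (B,hash)→1200, (E,merge)→1260, (E,hash)→1320, (B,merge)→1840, (A,hash)→2280, (E,nl)→2960 …(+3); best=1200 via (B,hash)
  {BDE}: card=800; try (E,hash)→2000, (B,hash)→2400, (D,hash)→5000, (E,merge)→5300, (B,merge)→10200, (D,merge)→16800 …(+3); best=2000 via (E,hash)
  {ABD}: card=80; try (A,hash)→1760, (D,merge)→2640, (B,hash)→2960, (D,hash)→3800, (A,merge)→5160, (D,nl)→8560 …(+3); best=1760 via (A,hash)
  {ACDE}: card=1200; try (C,hash)→5120, (C,nl_idx)→6160, (D,hash)→6560, (C,merge)→6950, (D,merge)→14160, (A,hash)→19800 …(+7); best=5120 via (C,hash)
  {ABCE}: card=225; try (C,nl_idx)→1905, (E,hash)→2800, (C,merge)→2970, (C,hash)→3660, (B,hash)→3840, (E,merge)→8500 …(+7); best=1905 via (C,nl_idx)
  {BCDE}: card=7500; try (C,hash)→5200, (C,merge)→12150, (C,nl_idx)→15900, (E,hash)→19400, (B,hash)→19800, (D,hash)→29450 …(+7); best=5200 via (C,hash)
  {ABCD}: card=600; try (C,nl_idx)→3000, (C,merge)→3750, (C,hash)→4240, (D,hash)→5280, (D,merge)→9880, (C,nl)→13760 …(+7); best=3000 via (C,nl_idx)
  {ABDE}: card=8; try (E,hash)→2560, (E,merge)→2820, (B,hash)→3200, (A,hash)→3280, (D,merge)→3420, (D,hash)→4460 …(+6); best=2560 via (E,hash)
  {ABCDE}: card=15; try (C,nl_idx)→2639, (C,nl)→3760, (C,merge)→3942, (E,hash)→4320, (C,hash)→4968, (D,hash)→5330 …(+10); best=2639 via (C,nl_idx)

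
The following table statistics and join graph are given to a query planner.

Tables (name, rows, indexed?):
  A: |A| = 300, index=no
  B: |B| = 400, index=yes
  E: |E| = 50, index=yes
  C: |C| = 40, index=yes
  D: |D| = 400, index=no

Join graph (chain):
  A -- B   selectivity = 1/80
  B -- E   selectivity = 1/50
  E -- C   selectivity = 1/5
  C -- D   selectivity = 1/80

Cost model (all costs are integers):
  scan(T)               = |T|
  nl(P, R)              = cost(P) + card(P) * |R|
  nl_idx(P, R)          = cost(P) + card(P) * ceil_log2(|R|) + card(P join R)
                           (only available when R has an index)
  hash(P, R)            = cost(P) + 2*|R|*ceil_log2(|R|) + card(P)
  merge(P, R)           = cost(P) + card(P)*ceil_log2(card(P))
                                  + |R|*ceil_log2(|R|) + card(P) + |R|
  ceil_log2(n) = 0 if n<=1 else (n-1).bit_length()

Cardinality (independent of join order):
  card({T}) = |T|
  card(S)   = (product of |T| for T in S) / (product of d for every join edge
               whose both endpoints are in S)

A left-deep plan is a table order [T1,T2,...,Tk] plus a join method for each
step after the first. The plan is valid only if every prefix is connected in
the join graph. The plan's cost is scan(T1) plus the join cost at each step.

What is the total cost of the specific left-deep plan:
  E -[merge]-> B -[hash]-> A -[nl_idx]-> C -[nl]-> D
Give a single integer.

4831200

step 1: scan E: cost=50, card=50
step 2: join B via merge
    card(P join B) = 50*400/(50) = 400
    cost = 50 + 50*6 + 400*9 + 50 + 400 = 4400
step 3: join A via hash
    card(P join A) = 400*300/(80) = 1500
    cost = 4400 + 2*300*9 + 400 = 10200
step 4: join C via nl_idx
    card(P join C) = 1500*40/(5) = 12000
    cost = 10200 + 1500*6 + 12000 = 31200
step 5: join D via nl
    card(P join D) = 12000*400/(80) = 60000
    cost = 31200 + 12000*400 = 4831200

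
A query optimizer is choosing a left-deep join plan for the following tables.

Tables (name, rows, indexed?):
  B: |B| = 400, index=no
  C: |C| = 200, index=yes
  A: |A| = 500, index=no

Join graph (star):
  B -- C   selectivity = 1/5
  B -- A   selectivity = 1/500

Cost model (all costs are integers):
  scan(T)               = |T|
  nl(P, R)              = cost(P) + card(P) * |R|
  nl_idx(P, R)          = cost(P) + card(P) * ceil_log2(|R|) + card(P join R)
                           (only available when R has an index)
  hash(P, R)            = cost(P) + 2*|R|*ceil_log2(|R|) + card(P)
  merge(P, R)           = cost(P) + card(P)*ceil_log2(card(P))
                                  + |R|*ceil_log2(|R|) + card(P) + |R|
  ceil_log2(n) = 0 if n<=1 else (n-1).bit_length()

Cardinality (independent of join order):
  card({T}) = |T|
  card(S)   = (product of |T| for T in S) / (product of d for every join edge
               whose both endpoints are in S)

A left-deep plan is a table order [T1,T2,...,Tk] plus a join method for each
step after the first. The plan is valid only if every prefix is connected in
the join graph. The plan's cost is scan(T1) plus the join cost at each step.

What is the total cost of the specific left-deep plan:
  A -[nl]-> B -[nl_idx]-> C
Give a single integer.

step 1: scan A: cost=500, card=500
step 2: join B via nl
    card(P join B) = 500*400/(500) = 400
    cost = 500 + 500*400 = 200500
step 3: join C via nl_idx
    card(P join C) = 400*200/(5) = 16000
    cost = 200500 + 400*8 + 16000 = 219700

219700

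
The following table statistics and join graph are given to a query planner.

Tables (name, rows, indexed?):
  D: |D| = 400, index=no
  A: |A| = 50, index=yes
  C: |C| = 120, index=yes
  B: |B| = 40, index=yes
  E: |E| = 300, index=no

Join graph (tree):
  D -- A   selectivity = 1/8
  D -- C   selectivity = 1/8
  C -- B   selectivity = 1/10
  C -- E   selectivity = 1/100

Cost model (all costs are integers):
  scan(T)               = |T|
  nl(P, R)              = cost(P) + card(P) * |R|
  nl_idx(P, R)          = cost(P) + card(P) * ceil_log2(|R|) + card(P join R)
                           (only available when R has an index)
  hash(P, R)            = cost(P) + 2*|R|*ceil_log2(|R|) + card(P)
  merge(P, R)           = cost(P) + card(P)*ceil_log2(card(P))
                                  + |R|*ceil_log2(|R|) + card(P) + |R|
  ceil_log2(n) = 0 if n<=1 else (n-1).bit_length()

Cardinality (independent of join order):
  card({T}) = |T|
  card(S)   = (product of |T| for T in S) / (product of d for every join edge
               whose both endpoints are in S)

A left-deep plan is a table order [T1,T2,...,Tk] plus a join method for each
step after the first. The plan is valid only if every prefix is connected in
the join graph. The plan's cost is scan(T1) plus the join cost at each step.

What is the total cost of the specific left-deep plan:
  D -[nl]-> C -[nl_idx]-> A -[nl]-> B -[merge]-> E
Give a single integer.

step 1: scan D: cost=400, card=400
step 2: join C via nl
    card(P join C) = 400*120/(8) = 6000
    cost = 400 + 400*120 = 48400
step 3: join A via nl_idx
    card(P join A) = 6000*50/(8) = 37500
    cost = 48400 + 6000*6 + 37500 = 121900
step 4: join B via nl
    card(P join B) = 37500*40/(10) = 150000
    cost = 121900 + 37500*40 = 1621900
step 5: join E via merge
    card(P join E) = 150000*300/(100) = 450000
    cost = 1621900 + 150000*18 + 300*9 + 150000 + 300 = 4474900

4474900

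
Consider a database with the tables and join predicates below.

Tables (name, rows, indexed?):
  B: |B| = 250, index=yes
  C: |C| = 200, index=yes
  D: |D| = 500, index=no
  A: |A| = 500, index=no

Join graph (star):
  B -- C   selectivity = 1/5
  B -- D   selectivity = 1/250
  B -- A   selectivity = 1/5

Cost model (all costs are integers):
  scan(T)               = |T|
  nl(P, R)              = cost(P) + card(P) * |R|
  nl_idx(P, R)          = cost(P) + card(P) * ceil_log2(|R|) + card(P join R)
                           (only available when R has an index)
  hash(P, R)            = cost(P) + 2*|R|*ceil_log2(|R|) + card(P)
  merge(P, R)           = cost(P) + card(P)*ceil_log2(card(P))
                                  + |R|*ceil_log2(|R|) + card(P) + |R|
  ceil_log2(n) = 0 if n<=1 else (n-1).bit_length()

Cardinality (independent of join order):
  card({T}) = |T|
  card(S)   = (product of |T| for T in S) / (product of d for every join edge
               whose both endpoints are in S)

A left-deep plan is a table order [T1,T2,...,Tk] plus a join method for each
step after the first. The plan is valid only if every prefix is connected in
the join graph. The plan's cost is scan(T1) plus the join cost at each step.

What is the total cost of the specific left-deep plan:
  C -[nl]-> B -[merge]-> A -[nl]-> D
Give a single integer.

500205200

step 1: scan C: cost=200, card=200
step 2: join B via nl
    card(P join B) = 200*250/(5) = 10000
    cost = 200 + 200*250 = 50200
step 3: join A via merge
    card(P join A) = 10000*500/(5) = 1000000
    cost = 50200 + 10000*14 + 500*9 + 10000 + 500 = 205200
step 4: join D via nl
    card(P join D) = 1000000*500/(250) = 2000000
    cost = 205200 + 1000000*500 = 500205200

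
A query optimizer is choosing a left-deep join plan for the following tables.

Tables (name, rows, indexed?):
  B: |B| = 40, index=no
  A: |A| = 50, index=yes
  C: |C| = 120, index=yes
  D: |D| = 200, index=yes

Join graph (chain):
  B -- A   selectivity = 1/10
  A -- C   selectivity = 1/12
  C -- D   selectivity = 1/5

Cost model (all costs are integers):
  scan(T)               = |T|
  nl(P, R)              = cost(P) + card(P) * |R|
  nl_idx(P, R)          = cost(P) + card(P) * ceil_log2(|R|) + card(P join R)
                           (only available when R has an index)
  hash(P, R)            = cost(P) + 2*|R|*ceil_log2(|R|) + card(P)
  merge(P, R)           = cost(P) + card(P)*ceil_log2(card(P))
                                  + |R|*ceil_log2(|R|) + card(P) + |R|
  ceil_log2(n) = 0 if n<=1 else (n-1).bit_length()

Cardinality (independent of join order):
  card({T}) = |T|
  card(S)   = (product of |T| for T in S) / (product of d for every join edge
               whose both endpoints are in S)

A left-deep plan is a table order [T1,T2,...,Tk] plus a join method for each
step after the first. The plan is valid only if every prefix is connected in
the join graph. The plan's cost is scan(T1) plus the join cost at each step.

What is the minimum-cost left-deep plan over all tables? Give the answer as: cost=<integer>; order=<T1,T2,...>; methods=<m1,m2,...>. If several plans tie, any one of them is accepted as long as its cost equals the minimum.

cost=7020; order=C,A,B,D; methods=hash,hash,hash

Selinger DP (subsets sized 1..n):
  {B}: scan cost=40, card=40
  {A}: scan cost=50, card=50
  {C}: scan cost=120, card=120
  {D}: scan cost=200, card=200
  {AB}: card=200; try (A,nl_idx)→480, (B,hash)→580, (A,merge)→670, (B,merge)→680, (A,hash)→680, (A,nl)→2040 …(+1); best=480 via (A,nl_idx)
  {AC}: card=500; try (A,hash)→840, (C,nl_idx)→900, (A,nl_idx)→1340, (C,merge)→1360, (A,merge)→1430, (C,hash)→1780 …(+2); best=840 via (A,hash)
  {CD}: card=4800; try (C,hash)→2080, (D,merge)→2880, (C,merge)→2960, (D,hash)→3440, (D,nl_idx)→5880, (C,nl_idx)→6400 …(+2); best=2080 via (C,hash)
  {ABC}: card=2000; try (B,hash)→1820, (C,hash)→2360, (C,merge)→3240, (C,nl_idx)→3880, (B,merge)→6120, (B,nl)→20840 …(+1); best=1820 via (B,hash)
  {ACD}: card=20000; try (D,hash)→4540, (A,hash)→7480, (D,merge)→7640, (D,nl_idx)→24840, (A,nl_idx)→50880, (A,merge)→69630 …(+2); best=4540 via (D,hash)
  {ABCD}: card=80000; try (D,hash)→7020, (B,hash)→25020, (D,merge)→27620, (D,nl_idx)→97820, (B,merge)→324820, (D,nl)→401820 …(+1); best=7020 via (D,hash)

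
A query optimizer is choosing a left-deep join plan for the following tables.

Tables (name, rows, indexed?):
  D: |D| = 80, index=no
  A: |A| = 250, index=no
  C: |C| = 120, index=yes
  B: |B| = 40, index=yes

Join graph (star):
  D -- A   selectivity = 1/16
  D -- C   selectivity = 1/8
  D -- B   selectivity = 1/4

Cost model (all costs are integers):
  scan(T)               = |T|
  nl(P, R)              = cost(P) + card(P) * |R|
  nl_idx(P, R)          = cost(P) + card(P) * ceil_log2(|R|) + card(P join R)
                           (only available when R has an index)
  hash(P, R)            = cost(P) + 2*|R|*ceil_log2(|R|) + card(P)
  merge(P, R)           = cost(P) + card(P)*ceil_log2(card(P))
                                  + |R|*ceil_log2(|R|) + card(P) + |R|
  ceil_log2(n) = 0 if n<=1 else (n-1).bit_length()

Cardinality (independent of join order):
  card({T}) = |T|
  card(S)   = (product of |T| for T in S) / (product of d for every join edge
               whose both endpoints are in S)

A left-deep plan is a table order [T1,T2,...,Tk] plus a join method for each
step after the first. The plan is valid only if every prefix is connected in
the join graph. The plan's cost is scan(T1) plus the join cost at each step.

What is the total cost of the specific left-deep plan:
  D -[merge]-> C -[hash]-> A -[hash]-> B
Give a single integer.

26110

step 1: scan D: cost=80, card=80
step 2: join C via merge
    card(P join C) = 80*120/(8) = 1200
    cost = 80 + 80*7 + 120*7 + 80 + 120 = 1680
step 3: join A via hash
    card(P join A) = 1200*250/(16) = 18750
    cost = 1680 + 2*250*8 + 1200 = 6880
step 4: join B via hash
    card(P join B) = 18750*40/(4) = 187500
    cost = 6880 + 2*40*6 + 18750 = 26110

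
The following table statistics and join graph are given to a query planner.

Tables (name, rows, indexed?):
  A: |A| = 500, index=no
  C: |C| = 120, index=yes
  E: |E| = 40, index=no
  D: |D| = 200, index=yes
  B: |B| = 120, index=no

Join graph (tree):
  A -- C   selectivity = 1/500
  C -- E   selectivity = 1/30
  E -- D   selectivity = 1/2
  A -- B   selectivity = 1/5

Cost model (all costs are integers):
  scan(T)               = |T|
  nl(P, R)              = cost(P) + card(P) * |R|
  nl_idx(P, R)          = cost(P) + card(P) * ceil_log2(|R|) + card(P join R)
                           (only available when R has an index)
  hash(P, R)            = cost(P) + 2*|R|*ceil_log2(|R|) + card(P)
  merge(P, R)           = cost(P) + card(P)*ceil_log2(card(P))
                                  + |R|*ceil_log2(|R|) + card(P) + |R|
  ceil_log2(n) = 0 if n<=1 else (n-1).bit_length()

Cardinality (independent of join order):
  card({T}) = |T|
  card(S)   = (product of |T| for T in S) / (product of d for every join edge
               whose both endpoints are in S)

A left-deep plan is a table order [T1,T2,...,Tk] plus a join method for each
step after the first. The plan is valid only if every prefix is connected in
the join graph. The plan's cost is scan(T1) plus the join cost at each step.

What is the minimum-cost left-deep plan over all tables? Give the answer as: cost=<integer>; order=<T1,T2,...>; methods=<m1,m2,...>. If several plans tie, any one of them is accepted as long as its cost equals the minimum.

Selinger DP (subsets sized 1..n):
  {A}: scan cost=500, card=500
  {C}: scan cost=120, card=120
  {E}: scan cost=40, card=40
  {D}: scan cost=200, card=200
  {B}: scan cost=120, card=120
  {AC}: card=120; try (C,hash)→2680, (C,nl_idx)→4120, (A,merge)→6080, (C,merge)→6460, (A,hash)→9240, (A,nl)→60120 …(+1); best=2680 via (C,hash)
  {AB}: card=12000; try (B,hash)→2680, (A,merge)→6080, (B,merge)→6460, (A,hash)→9240, (A,nl)→60120, (B,nl)→60500; best=2680 via (B,hash)
  {CE}: card=160; try (C,nl_idx)→480, (E,hash)→720, (C,merge)→1280, (E,merge)→1360, (C,hash)→1760, (C,nl)→4840 …(+1); best=480 via (C,nl_idx)
  {DE}: card=4000; try (E,hash)→880, (D,merge)→2120, (E,merge)→2280, (D,hash)→3280, (D,nl_idx)→4360, (D,nl)→8040 …(+1); best=880 via (E,hash)
  {ACE}: card=160; try (E,hash)→3280, (E,merge)→3920, (A,merge)→6920, (E,nl)→7480, (A,hash)→9640, (A,nl)→80480; best=3280 via (E,hash)
  {ABC}: card=2880; try (B,hash)→4480, (B,merge)→4600, (C,hash)→16360, (B,nl)→17080, (C,nl_idx)→89560, (C,merge)→183640 …(+1); best=4480 via (B,hash)
  {CDE}: card=16000; try (D,merge)→3720, (D,hash)→3840, (C,hash)→6560, (D,nl_idx)→17760, (D,nl)→32480, (C,nl_idx)→44880 …(+2); best=3720 via (D,merge)
  {ACDE}: card=16000; try (D,merge)→6520, (D,hash)→6640, (D,nl_idx)→20560, (A,hash)→28720, (D,nl)→35280, (A,merge)→248720 …(+1); best=6520 via (D,merge)
  {ABCE}: card=3840; try (B,hash)→5120, (B,merge)→5680, (E,hash)→7840, (B,nl)→22480, (E,merge)→42200, (E,nl)→119680; best=5120 via (B,hash)
  {ABCDE}: card=384000; try (D,hash)→12160, (B,hash)→24200, (D,merge)→56840, (B,merge)→247480, (D,nl_idx)→419840, (D,nl)→773120 …(+1); best=12160 via (D,hash)

cost=12160; order=A,C,E,B,D; methods=hash,hash,hash,hash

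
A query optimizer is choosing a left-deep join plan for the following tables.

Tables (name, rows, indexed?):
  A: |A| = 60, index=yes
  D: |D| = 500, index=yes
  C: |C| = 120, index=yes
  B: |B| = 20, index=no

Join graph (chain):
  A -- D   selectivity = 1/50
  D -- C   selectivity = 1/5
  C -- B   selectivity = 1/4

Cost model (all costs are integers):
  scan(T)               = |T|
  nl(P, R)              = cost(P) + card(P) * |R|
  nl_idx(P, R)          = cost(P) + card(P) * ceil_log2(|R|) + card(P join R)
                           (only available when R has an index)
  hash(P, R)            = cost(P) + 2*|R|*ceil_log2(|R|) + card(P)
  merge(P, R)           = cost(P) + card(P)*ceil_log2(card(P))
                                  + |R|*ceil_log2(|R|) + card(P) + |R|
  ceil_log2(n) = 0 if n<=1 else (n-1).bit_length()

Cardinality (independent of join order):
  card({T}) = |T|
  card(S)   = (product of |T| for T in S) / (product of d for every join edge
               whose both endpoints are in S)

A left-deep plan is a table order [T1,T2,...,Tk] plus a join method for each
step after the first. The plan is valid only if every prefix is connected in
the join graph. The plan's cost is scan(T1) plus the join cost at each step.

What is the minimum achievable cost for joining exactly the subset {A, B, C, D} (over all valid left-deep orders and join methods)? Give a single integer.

Selinger DP over subsets of {A,B,C,D}:
  {A}: scan cost=60, card=60
  {D}: scan cost=500, card=500
  {C}: scan cost=120, card=120
  {B}: scan cost=20, card=20
  {AD}: card=600; try (D,nl_idx)→1200, (A,hash)→1720, (A,nl_idx)→4100, (D,merge)→5480, (A,merge)→5920, (D,hash)→9120 …(+2); best=1200 via (D,nl_idx)
  {CD}: card=12000; try (C,hash)→2680, (D,merge)→6080, (C,merge)→6460, (D,hash)→9240, (D,nl_idx)→13200, (C,nl_idx)→16000 …(+2); best=2680 via (C,hash)
  {BC}: card=600; try (B,hash)→440, (C,nl_idx)→760, (C,merge)→1100, (B,merge)→1200, (C,hash)→1720, (C,nl)→2420 …(+1); best=440 via (B,hash)
  {ACD}: card=14400; try (C,hash)→3480, (C,merge)→8760, (A,hash)→15400, (C,nl_idx)→19800, (C,nl)→73200, (A,nl_idx)→89080 …(+2); best=3480 via (C,hash)
  {BCD}: card=60000; try (D,hash)→10040, (D,merge)→12040, (B,hash)→14880, (D,nl_idx)→65840, (B,merge)→182800, (B,nl)→242680 …(+1); best=10040 via (D,hash)
  {ABCD}: card=72000; try (B,hash)→18080, (A,hash)→70760, (B,merge)→219600, (B,nl)→291480, (A,nl_idx)→442040, (A,merge)→1030460 …(+1); best=18080 via (B,hash)

18080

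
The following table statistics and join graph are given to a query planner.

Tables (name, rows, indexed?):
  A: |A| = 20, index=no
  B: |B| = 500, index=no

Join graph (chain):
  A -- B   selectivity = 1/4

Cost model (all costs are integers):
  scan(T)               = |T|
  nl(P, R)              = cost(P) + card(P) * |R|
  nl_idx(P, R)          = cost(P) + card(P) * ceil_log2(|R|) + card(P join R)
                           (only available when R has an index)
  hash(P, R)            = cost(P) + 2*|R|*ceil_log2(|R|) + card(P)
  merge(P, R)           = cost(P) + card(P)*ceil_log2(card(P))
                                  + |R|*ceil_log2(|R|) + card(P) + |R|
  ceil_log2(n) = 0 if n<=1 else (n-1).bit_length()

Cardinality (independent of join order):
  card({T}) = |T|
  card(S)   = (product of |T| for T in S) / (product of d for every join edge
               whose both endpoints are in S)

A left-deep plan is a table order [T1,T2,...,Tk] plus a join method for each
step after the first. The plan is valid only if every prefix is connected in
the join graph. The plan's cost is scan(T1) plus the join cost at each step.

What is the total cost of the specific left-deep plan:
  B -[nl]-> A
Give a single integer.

step 1: scan B: cost=500, card=500
step 2: join A via nl
    card(P join A) = 500*20/(4) = 2500
    cost = 500 + 500*20 = 10500

10500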